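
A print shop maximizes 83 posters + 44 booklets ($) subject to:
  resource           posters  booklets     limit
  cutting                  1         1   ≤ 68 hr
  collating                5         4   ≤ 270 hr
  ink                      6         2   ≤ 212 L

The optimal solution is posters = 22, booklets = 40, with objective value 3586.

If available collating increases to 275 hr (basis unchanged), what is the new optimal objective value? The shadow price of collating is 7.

Δb = 5, so new z* = 3586 + (7)·(5) = 3586 + 35 = 3621.

3621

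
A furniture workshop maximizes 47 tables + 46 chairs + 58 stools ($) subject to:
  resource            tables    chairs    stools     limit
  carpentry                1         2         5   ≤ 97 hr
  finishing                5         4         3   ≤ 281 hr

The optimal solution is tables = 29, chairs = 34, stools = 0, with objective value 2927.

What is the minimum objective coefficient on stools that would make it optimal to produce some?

Check each constraint at x*: carpentry 97/97 (tight); finishing 281/281 (tight).
The binding rows give the dual system: 1·y_carpentry + 5·y_finishing = 47 and 2·y_carpentry + 4·y_finishing = 46.
This yields shadow prices y_carpentry = 7, y_finishing = 8.
stools enters the basis when its profit ≥ yᵀa₃ = 7·5 + 8·3 = 59.

59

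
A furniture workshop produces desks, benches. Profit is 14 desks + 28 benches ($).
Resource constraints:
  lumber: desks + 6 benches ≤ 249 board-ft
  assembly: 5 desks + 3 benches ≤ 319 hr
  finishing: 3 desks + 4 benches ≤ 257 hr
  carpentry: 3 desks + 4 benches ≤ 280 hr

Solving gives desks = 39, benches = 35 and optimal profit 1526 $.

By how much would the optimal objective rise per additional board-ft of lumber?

At the optimum: lumber uses 249 of 249 (binding); assembly uses 300 of 319 (slack = 19); finishing uses 257 of 257 (binding); carpentry uses 257 of 280 (slack = 23).
By complementary slackness, y = 0 for the non-binding constraints.
From A_Bᵀ y = c: 1·y_lumber + 3·y_finishing = 14; 6·y_lumber + 4·y_finishing = 28.
→ y_lumber = 2 and y_finishing = 4.
Shadow price of lumber = 2.

2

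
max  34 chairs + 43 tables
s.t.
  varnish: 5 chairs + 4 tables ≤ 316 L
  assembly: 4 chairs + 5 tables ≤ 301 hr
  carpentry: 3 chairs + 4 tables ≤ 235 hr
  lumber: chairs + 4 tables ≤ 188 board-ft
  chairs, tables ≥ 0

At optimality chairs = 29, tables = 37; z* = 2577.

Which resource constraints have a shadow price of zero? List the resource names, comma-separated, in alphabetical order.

lumber, varnish

varnish: 293/316 (slack 23)
assembly: 301/301 (binding)
carpentry: 235/235 (binding)
lumber: 177/188 (slack 11)
By complementary slackness, a constraint with positive slack has shadow price 0 → lumber, varnish.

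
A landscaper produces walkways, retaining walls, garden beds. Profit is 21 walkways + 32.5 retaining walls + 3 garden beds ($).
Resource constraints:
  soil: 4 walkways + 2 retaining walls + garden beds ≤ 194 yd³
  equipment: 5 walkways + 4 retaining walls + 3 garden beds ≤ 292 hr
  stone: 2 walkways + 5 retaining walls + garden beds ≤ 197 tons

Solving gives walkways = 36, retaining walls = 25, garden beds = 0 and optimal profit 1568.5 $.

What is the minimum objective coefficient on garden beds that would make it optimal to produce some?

Binding: soil and stone. Non-binding: equipment (12 unused).
By complementary slackness, y = 0 for the non-binding constraint.
The binding rows give the dual system: 4·y_soil + 2·y_stone = 21 and 2·y_soil + 5·y_stone = 32.5.
Solving: y_soil = 2.5, y_stone = 5.5.
garden beds enters the basis when its profit ≥ yᵀa₃ = 2.5·1 + 5.5·1 = 8.

8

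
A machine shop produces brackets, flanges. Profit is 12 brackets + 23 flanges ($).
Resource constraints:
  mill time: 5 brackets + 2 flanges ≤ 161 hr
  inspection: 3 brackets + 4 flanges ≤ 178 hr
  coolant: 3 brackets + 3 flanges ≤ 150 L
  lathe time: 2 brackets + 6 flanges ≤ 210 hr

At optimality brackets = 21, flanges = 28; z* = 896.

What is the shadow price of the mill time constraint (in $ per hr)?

Check each constraint at x*: mill time 161/161 (tight); inspection 175/178 (slack 3); coolant 147/150 (slack 3); lathe time 210/210 (tight).
By complementary slackness, y = 0 for the non-binding constraints.
From A_Bᵀ y = c: 5·y_mill time + 2·y_lathe time = 12; 2·y_mill time + 6·y_lathe time = 23.
Solving: y_mill time = 1, y_lathe time = 3.5.
Shadow price of mill time = 1.

1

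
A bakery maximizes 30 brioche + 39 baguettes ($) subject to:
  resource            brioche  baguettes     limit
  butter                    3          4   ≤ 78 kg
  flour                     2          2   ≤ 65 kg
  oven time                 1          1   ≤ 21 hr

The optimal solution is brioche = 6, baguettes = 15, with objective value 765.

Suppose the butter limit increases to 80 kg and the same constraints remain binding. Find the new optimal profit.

Binding: butter and oven time. Non-binding: flour (23 unused).
Since flour is not tight, its dual is 0.
From A_Bᵀ y = c: 3·y_butter + 1·y_oven time = 30; 4·y_butter + 1·y_oven time = 39.
This yields shadow prices y_butter = 9, y_oven time = 3.
Δz = y_butter·Δb = 9 × (2) = 18, so new z* = 765 + 18 = 783.

783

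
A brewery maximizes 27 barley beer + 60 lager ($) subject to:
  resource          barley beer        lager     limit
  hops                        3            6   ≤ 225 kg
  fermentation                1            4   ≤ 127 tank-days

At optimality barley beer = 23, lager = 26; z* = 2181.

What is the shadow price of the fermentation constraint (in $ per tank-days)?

3

Check each constraint at x*: hops 225/225 (tight); fermentation 127/127 (tight).
From A_Bᵀ y = c: 3·y_hops + 1·y_fermentation = 27; 6·y_hops + 4·y_fermentation = 60.
Solving: y_hops = 8, y_fermentation = 3.
Shadow price of fermentation = 3.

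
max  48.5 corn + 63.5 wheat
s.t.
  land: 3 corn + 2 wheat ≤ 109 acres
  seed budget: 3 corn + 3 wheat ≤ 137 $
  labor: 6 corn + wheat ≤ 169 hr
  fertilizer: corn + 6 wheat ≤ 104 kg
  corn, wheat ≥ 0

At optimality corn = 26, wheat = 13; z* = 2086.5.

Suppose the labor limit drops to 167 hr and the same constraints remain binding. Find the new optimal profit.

Check each constraint at x*: land 104/109 (slack 5); seed budget 117/137 (slack 20); labor 169/169 (tight); fertilizer 104/104 (tight).
Since land, seed budget are not tight, their duals are 0.
From A_Bᵀ y = c: 6·y_labor + 1·y_fertilizer = 48.5; 1·y_labor + 6·y_fertilizer = 63.5.
→ y_labor = 6.5 and y_fertilizer = 9.5.
Δz = y_labor·Δb = 6.5 × (-2) = -13, so new z* = 2086.5 − 13 = 2073.5.

2073.5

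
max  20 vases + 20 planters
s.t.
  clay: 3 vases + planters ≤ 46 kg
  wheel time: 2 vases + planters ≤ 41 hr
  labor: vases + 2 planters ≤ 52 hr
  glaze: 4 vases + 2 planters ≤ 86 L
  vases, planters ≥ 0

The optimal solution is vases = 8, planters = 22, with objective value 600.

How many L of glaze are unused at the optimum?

10

glaze used = 4·8 + 2·22 = 76; slack = 86 − 76 = 10.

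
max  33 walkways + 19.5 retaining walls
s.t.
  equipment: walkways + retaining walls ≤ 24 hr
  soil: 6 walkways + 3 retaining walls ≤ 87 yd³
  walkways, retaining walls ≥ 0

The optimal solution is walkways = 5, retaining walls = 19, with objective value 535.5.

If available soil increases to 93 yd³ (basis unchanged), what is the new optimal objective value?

Both equipment and soil are binding at x*.
The binding rows give the dual system: 1·y_equipment + 6·y_soil = 33 and 1·y_equipment + 3·y_soil = 19.5.
This yields shadow prices y_equipment = 6, y_soil = 4.5.
Δz = y_soil·Δb = 4.5 × (6) = 27, so new z* = 535.5 + 27 = 562.5.

562.5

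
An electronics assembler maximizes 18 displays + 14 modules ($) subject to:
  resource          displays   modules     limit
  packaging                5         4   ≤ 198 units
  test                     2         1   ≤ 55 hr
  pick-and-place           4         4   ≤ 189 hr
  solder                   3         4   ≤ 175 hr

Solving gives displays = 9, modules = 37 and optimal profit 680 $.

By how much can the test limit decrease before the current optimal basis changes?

Binding constraints: test, solder. The basis is B = [[2,1],[3,4]] with det 5.
Per unit decrease in test, x* moves by d = (-0.8, 0.6).
The basis stays optimal until displays reaches 0; allowable decrease = 11.25 hr.

11.25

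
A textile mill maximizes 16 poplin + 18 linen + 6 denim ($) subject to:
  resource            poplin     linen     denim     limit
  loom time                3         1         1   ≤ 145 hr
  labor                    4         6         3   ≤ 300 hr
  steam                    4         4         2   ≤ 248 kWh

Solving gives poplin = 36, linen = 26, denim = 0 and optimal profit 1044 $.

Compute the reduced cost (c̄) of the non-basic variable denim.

-3

At the optimum: loom time uses 134 of 145 (slack = 11); labor uses 300 of 300 (binding); steam uses 248 of 248 (binding).
By complementary slackness, y = 0 for the non-binding constraint.
Dual feasibility on the basic columns requires 4·y_labor + 4·y_steam = 16, 6·y_labor + 4·y_steam = 18.
This yields shadow prices y_labor = 1, y_steam = 3.
Reduced cost of denim: c₃ − yᵀa₃ = 6 − (1·3 + 3·2) = 6 − 9 = -3.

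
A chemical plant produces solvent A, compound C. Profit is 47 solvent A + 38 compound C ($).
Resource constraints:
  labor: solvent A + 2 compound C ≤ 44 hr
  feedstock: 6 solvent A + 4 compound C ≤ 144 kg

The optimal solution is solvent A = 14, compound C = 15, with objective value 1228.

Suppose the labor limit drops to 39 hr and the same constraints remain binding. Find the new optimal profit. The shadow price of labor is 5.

Δb = -5, so new z* = 1228 + (5)·(-5) = 1228 − 25 = 1203.

1203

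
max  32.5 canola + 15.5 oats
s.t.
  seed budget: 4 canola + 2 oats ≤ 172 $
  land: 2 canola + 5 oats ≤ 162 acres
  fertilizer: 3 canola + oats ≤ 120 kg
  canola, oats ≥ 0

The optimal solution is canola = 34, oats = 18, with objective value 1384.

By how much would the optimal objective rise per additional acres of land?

Binding: seed budget and fertilizer. Non-binding: land (4 unused).
By complementary slackness, y = 0 for the non-binding constraint.
Dual feasibility on the basic columns requires 4·y_seed budget + 3·y_fertilizer = 32.5, 2·y_seed budget + 1·y_fertilizer = 15.5.
Solving: y_seed budget = 7, y_fertilizer = 1.5.
Shadow price of land = 0.

0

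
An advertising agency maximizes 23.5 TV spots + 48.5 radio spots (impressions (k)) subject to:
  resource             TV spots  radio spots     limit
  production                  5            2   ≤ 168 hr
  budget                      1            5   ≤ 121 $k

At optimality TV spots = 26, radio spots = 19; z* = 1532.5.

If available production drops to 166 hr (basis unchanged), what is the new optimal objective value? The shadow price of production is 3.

Δb = -2, so new z* = 1532.5 + (3)·(-2) = 1532.5 − 6 = 1526.5.

1526.5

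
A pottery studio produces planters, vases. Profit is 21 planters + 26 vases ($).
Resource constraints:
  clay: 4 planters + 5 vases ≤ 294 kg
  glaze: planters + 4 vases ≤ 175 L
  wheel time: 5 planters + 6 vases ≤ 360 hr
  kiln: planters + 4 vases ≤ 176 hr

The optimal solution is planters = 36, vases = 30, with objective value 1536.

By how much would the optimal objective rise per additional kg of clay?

4

At the optimum: clay uses 294 of 294 (binding); glaze uses 156 of 175 (slack = 19); wheel time uses 360 of 360 (binding); kiln uses 156 of 176 (slack = 20).
By complementary slackness, y = 0 for the non-binding constraints.
From A_Bᵀ y = c: 4·y_clay + 5·y_wheel time = 21; 5·y_clay + 6·y_wheel time = 26.
Solving: y_clay = 4, y_wheel time = 1.
Shadow price of clay = 4.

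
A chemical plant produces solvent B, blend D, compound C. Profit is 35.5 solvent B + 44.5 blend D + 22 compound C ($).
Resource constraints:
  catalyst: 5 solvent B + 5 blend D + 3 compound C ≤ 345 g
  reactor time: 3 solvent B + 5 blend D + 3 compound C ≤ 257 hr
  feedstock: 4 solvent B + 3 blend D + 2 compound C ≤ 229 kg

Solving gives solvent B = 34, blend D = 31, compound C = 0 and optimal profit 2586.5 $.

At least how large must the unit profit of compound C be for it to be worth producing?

Binding: reactor time and feedstock. Non-binding: catalyst (20 unused).
By complementary slackness, y = 0 for the non-binding constraint.
From A_Bᵀ y = c: 3·y_reactor time + 4·y_feedstock = 35.5; 5·y_reactor time + 3·y_feedstock = 44.5.
Solving: y_reactor time = 6.5, y_feedstock = 4.
compound C enters the basis when its profit ≥ yᵀa₃ = 6.5·3 + 4·2 = 27.5.

27.5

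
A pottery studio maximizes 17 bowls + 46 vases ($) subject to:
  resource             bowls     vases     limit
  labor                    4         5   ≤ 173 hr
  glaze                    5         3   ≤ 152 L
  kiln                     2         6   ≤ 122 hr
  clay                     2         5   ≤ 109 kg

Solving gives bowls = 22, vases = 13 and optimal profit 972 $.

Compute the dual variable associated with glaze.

0

Check each constraint at x*: labor 153/173 (slack 20); glaze 149/152 (slack 3); kiln 122/122 (tight); clay 109/109 (tight).
Slack constraints have shadow price 0 (complementary slackness).
From A_Bᵀ y = c: 2·y_kiln + 2·y_clay = 17; 6·y_kiln + 5·y_clay = 46.
This yields shadow prices y_kiln = 3.5, y_clay = 5.
Shadow price of glaze = 0.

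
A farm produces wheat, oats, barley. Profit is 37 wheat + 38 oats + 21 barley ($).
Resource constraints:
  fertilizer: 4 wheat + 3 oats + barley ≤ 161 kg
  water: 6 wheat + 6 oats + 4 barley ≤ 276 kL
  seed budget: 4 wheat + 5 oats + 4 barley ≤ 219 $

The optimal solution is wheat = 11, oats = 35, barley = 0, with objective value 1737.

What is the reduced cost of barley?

-5

Binding: water and seed budget. Non-binding: fertilizer (12 unused).
Slack constraints have shadow price 0 (complementary slackness).
From A_Bᵀ y = c: 6·y_water + 4·y_seed budget = 37; 6·y_water + 5·y_seed budget = 38.
This yields shadow prices y_water = 5.5, y_seed budget = 1.
Reduced cost of barley: c₃ − yᵀa₃ = 21 − (5.5·4 + 1·4) = 21 − 26 = -5.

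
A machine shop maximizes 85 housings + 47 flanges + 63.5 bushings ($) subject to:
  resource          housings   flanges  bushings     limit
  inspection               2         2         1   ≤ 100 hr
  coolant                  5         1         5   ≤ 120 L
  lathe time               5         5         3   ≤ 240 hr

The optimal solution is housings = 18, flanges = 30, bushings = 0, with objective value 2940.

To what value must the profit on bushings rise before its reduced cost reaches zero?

70

Check each constraint at x*: inspection 96/100 (slack 4); coolant 120/120 (tight); lathe time 240/240 (tight).
Since inspection is not tight, its dual is 0.
From A_Bᵀ y = c: 5·y_coolant + 5·y_lathe time = 85; 1·y_coolant + 5·y_lathe time = 47.
→ y_coolant = 9.5 and y_lathe time = 7.5.
bushings enters the basis when its profit ≥ yᵀa₃ = 9.5·5 + 7.5·3 = 70.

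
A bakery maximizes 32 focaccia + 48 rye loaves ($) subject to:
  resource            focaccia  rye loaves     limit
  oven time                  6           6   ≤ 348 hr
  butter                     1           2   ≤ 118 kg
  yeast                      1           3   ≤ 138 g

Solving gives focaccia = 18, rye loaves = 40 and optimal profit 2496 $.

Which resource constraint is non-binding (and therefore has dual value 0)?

butter

oven time: 348/348 (binding)
butter: 98/118 (slack 20)
yeast: 138/138 (binding)
By complementary slackness, a constraint with positive slack has shadow price 0 → butter.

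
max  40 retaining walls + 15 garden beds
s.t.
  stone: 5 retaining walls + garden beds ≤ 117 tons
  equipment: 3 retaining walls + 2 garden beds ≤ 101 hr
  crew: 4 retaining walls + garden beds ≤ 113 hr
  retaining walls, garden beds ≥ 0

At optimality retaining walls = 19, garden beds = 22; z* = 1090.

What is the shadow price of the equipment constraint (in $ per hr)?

5

Check each constraint at x*: stone 117/117 (tight); equipment 101/101 (tight); crew 98/113 (slack 15).
By complementary slackness, y = 0 for the non-binding constraint.
Dual feasibility on the basic columns requires 5·y_stone + 3·y_equipment = 40, 1·y_stone + 2·y_equipment = 15.
Solving: y_stone = 5, y_equipment = 5.
Shadow price of equipment = 5.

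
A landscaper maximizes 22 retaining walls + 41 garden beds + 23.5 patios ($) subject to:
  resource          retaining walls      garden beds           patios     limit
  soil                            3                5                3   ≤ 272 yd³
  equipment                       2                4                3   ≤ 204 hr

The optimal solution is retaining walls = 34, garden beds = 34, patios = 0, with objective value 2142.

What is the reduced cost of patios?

At the optimum: soil uses 272 of 272 (binding); equipment uses 204 of 204 (binding).
The binding rows give the dual system: 3·y_soil + 2·y_equipment = 22 and 5·y_soil + 4·y_equipment = 41.
Solving: y_soil = 3, y_equipment = 6.5.
Reduced cost of patios: c₃ − yᵀa₃ = 23.5 − (3·3 + 6.5·3) = 23.5 − 28.5 = -5.

-5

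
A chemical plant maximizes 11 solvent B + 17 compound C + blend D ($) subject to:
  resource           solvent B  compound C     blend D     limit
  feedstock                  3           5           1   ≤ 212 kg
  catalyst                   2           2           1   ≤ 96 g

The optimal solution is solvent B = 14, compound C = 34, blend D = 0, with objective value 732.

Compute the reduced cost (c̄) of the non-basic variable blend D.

Check each constraint at x*: feedstock 212/212 (tight); catalyst 96/96 (tight).
Dual feasibility on the basic columns requires 3·y_feedstock + 2·y_catalyst = 11, 5·y_feedstock + 2·y_catalyst = 17.
Solving: y_feedstock = 3, y_catalyst = 1.
Reduced cost of blend D: c₃ − yᵀa₃ = 1 − (3·1 + 1·1) = 1 − 4 = -3.

-3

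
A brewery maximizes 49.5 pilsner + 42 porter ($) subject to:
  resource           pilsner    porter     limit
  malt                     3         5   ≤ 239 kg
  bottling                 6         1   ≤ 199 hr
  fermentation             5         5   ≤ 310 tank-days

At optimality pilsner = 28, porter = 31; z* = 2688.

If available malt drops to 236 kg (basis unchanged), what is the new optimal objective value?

2665.5

At the optimum: malt uses 239 of 239 (binding); bottling uses 199 of 199 (binding); fermentation uses 295 of 310 (slack = 15).
Since fermentation is not tight, its dual is 0.
Dual feasibility on the basic columns requires 3·y_malt + 6·y_bottling = 49.5, 5·y_malt + 1·y_bottling = 42.
This yields shadow prices y_malt = 7.5, y_bottling = 4.5.
Δz = y_malt·Δb = 7.5 × (-3) = -22.5, so new z* = 2688 − 22.5 = 2665.5.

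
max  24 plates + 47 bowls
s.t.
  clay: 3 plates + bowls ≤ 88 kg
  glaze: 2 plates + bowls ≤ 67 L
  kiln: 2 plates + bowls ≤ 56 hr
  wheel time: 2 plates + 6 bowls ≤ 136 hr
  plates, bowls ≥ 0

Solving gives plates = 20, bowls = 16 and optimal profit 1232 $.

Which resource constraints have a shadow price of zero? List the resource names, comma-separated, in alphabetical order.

clay: 76/88 (slack 12)
glaze: 56/67 (slack 11)
kiln: 56/56 (binding)
wheel time: 136/136 (binding)
By complementary slackness, a constraint with positive slack has shadow price 0 → clay, glaze.

clay, glaze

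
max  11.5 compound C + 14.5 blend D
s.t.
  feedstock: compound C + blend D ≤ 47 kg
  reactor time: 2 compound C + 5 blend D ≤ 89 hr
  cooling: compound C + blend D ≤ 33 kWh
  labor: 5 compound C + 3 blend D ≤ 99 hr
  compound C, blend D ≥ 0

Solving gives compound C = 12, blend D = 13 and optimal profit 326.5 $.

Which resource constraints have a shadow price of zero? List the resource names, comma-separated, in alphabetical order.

cooling, feedstock

feedstock: 25/47 (slack 22)
reactor time: 89/89 (binding)
cooling: 25/33 (slack 8)
labor: 99/99 (binding)
By complementary slackness, a constraint with positive slack has shadow price 0 → cooling, feedstock.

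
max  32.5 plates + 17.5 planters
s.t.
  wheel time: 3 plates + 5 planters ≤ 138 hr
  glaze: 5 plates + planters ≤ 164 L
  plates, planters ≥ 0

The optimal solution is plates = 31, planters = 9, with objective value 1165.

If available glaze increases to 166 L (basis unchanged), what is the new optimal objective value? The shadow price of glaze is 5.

1175

Δb = 2, so new z* = 1165 + (5)·(2) = 1165 + 10 = 1175.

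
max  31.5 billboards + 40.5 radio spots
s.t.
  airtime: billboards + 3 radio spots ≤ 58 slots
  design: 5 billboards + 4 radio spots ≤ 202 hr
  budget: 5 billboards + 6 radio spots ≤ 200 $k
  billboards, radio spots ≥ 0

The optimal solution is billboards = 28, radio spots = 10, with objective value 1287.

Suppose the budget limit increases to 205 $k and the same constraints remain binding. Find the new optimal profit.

Check each constraint at x*: airtime 58/58 (tight); design 180/202 (slack 22); budget 200/200 (tight).
By complementary slackness, y = 0 for the non-binding constraint.
The binding rows give the dual system: 1·y_airtime + 5·y_budget = 31.5 and 3·y_airtime + 6·y_budget = 40.5.
Solving: y_airtime = 1.5, y_budget = 6.
Δz = y_budget·Δb = 6 × (5) = 30, so new z* = 1287 + 30 = 1317.

1317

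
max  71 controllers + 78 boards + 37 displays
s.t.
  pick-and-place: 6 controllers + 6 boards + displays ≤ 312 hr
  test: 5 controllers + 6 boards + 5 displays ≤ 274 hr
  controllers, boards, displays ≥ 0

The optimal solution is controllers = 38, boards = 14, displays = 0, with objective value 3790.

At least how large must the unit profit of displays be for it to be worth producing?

Both pick-and-place and test are binding at x*.
Dual feasibility on the basic columns requires 6·y_pick-and-place + 5·y_test = 71, 6·y_pick-and-place + 6·y_test = 78.
This yields shadow prices y_pick-and-place = 6, y_test = 7.
displays enters the basis when its profit ≥ yᵀa₃ = 6·1 + 7·5 = 41.

41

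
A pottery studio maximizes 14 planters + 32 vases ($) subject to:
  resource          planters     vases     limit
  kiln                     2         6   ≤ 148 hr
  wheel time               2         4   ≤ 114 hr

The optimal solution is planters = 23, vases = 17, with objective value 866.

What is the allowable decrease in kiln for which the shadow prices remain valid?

34

Binding constraints: kiln, wheel time. The basis is B = [[2,6],[2,4]] with det -4.
Per unit decrease in kiln, x* moves by d = (1, -0.5).
The basis stays optimal until vases reaches 0; allowable decrease = 34 hr.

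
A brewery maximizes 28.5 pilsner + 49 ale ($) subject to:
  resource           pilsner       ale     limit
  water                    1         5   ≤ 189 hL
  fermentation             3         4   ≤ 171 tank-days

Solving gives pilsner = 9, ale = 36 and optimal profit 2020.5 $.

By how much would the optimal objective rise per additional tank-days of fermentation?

8.5

At the optimum: water uses 189 of 189 (binding); fermentation uses 171 of 171 (binding).
From A_Bᵀ y = c: 1·y_water + 3·y_fermentation = 28.5; 5·y_water + 4·y_fermentation = 49.
Solving: y_water = 3, y_fermentation = 8.5.
Shadow price of fermentation = 8.5.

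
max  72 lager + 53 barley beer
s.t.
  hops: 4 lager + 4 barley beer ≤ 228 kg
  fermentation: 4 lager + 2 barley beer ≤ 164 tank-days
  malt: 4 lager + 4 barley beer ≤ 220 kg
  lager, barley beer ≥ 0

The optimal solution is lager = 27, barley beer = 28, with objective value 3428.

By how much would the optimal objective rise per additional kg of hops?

0

Check each constraint at x*: hops 220/228 (slack 8); fermentation 164/164 (tight); malt 220/220 (tight).
Slack constraints have shadow price 0 (complementary slackness).
The binding rows give the dual system: 4·y_fermentation + 4·y_malt = 72 and 2·y_fermentation + 4·y_malt = 53.
→ y_fermentation = 9.5 and y_malt = 8.5.
Shadow price of hops = 0.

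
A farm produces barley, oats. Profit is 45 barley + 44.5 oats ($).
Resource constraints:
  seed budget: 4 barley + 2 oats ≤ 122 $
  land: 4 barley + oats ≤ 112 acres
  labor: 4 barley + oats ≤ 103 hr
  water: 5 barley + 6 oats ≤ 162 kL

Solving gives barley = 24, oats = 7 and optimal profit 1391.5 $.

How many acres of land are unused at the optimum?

9

land used = 4·24 + 1·7 = 103; slack = 112 − 103 = 9.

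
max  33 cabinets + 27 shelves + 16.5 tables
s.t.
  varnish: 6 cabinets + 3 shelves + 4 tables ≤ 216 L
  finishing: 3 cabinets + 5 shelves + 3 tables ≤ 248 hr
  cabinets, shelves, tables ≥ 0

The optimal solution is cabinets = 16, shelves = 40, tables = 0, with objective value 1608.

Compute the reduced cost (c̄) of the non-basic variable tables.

-8.5

At the optimum: varnish uses 216 of 216 (binding); finishing uses 248 of 248 (binding).
The binding rows give the dual system: 6·y_varnish + 3·y_finishing = 33 and 3·y_varnish + 5·y_finishing = 27.
Solving: y_varnish = 4, y_finishing = 3.
Reduced cost of tables: c₃ − yᵀa₃ = 16.5 − (4·4 + 3·3) = 16.5 − 25 = -8.5.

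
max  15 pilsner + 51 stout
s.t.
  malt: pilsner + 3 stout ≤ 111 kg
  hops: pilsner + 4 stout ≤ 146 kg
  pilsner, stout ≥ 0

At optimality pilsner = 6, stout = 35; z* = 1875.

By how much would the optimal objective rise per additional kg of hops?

At the optimum: malt uses 111 of 111 (binding); hops uses 146 of 146 (binding).
The binding rows give the dual system: 1·y_malt + 1·y_hops = 15 and 3·y_malt + 4·y_hops = 51.
This yields shadow prices y_malt = 9, y_hops = 6.
Shadow price of hops = 6.

6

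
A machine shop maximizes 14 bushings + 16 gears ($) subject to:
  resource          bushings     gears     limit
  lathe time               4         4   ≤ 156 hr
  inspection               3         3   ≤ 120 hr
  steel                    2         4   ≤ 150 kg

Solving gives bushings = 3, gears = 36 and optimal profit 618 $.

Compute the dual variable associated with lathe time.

Check each constraint at x*: lathe time 156/156 (tight); inspection 117/120 (slack 3); steel 150/150 (tight).
Since inspection is not tight, its dual is 0.
Dual feasibility on the basic columns requires 4·y_lathe time + 2·y_steel = 14, 4·y_lathe time + 4·y_steel = 16.
→ y_lathe time = 3 and y_steel = 1.
Shadow price of lathe time = 3.

3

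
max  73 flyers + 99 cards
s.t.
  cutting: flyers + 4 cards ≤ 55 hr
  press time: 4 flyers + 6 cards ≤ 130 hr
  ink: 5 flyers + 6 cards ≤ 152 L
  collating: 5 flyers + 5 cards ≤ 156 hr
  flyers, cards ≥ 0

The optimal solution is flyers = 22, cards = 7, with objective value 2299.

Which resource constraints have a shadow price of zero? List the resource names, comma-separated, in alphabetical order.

cutting: 50/55 (slack 5)
press time: 130/130 (binding)
ink: 152/152 (binding)
collating: 145/156 (slack 11)
By complementary slackness, a constraint with positive slack has shadow price 0 → collating, cutting.

collating, cutting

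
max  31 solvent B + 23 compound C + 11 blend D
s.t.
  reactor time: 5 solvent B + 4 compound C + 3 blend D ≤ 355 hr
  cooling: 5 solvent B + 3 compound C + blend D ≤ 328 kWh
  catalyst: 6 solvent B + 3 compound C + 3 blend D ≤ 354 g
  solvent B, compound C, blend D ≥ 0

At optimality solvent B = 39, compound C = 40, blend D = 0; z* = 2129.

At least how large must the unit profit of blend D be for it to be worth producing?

At the optimum: reactor time uses 355 of 355 (binding); cooling uses 315 of 328 (slack = 13); catalyst uses 354 of 354 (binding).
By complementary slackness, y = 0 for the non-binding constraint.
The binding rows give the dual system: 5·y_reactor time + 6·y_catalyst = 31 and 4·y_reactor time + 3·y_catalyst = 23.
→ y_reactor time = 5 and y_catalyst = 1.
blend D enters the basis when its profit ≥ yᵀa₃ = 5·3 + 1·3 = 18.

18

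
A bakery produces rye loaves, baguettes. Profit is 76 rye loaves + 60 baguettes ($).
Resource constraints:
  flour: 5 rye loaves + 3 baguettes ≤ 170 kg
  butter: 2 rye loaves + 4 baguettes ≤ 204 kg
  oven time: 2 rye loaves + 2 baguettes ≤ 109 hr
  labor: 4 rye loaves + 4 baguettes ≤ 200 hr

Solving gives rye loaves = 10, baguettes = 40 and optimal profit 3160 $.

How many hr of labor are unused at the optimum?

labor used = 4·10 + 4·40 = 200; slack = 200 − 200 = 0.

0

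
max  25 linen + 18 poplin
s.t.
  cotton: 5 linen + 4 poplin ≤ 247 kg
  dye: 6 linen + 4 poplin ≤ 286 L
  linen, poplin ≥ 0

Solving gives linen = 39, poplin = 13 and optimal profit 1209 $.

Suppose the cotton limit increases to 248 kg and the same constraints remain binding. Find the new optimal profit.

Check each constraint at x*: cotton 247/247 (tight); dye 286/286 (tight).
From A_Bᵀ y = c: 5·y_cotton + 6·y_dye = 25; 4·y_cotton + 4·y_dye = 18.
→ y_cotton = 2 and y_dye = 2.5.
Δz = y_cotton·Δb = 2 × (1) = 2, so new z* = 1209 + 2 = 1211.

1211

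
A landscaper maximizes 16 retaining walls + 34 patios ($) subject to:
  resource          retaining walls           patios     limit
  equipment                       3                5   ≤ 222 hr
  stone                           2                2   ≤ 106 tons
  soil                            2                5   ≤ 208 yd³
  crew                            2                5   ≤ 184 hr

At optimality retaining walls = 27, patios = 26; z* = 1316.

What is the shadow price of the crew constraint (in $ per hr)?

6

Check each constraint at x*: equipment 211/222 (slack 11); stone 106/106 (tight); soil 184/208 (slack 24); crew 184/184 (tight).
Slack constraints have shadow price 0 (complementary slackness).
From A_Bᵀ y = c: 2·y_stone + 2·y_crew = 16; 2·y_stone + 5·y_crew = 34.
This yields shadow prices y_stone = 2, y_crew = 6.
Shadow price of crew = 6.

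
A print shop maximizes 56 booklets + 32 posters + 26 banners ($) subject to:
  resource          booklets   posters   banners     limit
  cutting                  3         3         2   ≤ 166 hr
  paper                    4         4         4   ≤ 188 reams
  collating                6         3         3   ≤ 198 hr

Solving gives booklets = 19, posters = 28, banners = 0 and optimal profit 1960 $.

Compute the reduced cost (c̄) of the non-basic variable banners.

Binding: paper and collating. Non-binding: cutting (25 unused).
Since cutting is not tight, its dual is 0.
Dual feasibility on the basic columns requires 4·y_paper + 6·y_collating = 56, 4·y_paper + 3·y_collating = 32.
This yields shadow prices y_paper = 2, y_collating = 8.
Reduced cost of banners: c₃ − yᵀa₃ = 26 − (2·4 + 8·3) = 26 − 32 = -6.

-6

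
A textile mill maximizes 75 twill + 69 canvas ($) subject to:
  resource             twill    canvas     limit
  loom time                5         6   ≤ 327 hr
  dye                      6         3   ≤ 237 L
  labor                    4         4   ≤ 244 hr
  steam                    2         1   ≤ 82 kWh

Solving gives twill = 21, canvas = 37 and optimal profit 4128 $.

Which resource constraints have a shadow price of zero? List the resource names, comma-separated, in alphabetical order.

loom time: 327/327 (binding)
dye: 237/237 (binding)
labor: 232/244 (slack 12)
steam: 79/82 (slack 3)
By complementary slackness, a constraint with positive slack has shadow price 0 → labor, steam.

labor, steam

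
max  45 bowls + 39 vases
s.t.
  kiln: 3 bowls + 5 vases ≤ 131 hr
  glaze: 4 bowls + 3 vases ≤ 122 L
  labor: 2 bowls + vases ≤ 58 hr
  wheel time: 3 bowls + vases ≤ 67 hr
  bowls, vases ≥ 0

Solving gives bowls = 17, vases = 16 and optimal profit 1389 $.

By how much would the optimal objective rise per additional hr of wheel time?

9

Check each constraint at x*: kiln 131/131 (tight); glaze 116/122 (slack 6); labor 50/58 (slack 8); wheel time 67/67 (tight).
By complementary slackness, y = 0 for the non-binding constraints.
Dual feasibility on the basic columns requires 3·y_kiln + 3·y_wheel time = 45, 5·y_kiln + 1·y_wheel time = 39.
→ y_kiln = 6 and y_wheel time = 9.
Shadow price of wheel time = 9.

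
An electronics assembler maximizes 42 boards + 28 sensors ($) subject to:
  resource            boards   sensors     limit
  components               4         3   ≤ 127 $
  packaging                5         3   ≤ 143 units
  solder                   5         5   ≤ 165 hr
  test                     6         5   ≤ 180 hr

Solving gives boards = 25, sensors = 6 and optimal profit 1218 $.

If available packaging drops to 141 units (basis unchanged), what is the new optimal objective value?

Binding: packaging and test. Non-binding: components (9 unused), solder (10 unused).
Since components, solder are not tight, their duals are 0.
The binding rows give the dual system: 5·y_packaging + 6·y_test = 42 and 3·y_packaging + 5·y_test = 28.
This yields shadow prices y_packaging = 6, y_test = 2.
Δz = y_packaging·Δb = 6 × (-2) = -12, so new z* = 1218 − 12 = 1206.

1206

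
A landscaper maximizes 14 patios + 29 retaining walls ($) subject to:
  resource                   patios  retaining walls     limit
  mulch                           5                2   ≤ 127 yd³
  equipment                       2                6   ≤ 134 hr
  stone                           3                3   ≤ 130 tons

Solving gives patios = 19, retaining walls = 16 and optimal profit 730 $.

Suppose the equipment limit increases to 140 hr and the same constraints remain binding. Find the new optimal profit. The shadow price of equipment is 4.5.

Δb = 6, so new z* = 730 + (4.5)·(6) = 730 + 27 = 757.

757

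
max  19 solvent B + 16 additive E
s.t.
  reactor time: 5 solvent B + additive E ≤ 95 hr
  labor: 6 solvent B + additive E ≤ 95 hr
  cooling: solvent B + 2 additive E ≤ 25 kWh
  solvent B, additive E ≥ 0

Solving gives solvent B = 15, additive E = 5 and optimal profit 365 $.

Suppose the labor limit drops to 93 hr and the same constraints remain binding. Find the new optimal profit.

At the optimum: reactor time uses 80 of 95 (slack = 15); labor uses 95 of 95 (binding); cooling uses 25 of 25 (binding).
By complementary slackness, y = 0 for the non-binding constraint.
The binding rows give the dual system: 6·y_labor + 1·y_cooling = 19 and 1·y_labor + 2·y_cooling = 16.
Solving: y_labor = 2, y_cooling = 7.
Δz = y_labor·Δb = 2 × (-2) = -4, so new z* = 365 − 4 = 361.

361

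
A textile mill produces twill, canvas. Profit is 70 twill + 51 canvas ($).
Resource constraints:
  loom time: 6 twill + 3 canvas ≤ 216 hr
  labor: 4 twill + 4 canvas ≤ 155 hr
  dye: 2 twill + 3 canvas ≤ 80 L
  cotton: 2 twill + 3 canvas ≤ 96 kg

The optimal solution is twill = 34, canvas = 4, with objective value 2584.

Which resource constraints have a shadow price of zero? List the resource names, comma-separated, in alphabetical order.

loom time: 216/216 (binding)
labor: 152/155 (slack 3)
dye: 80/80 (binding)
cotton: 80/96 (slack 16)
By complementary slackness, a constraint with positive slack has shadow price 0 → cotton, labor.

cotton, labor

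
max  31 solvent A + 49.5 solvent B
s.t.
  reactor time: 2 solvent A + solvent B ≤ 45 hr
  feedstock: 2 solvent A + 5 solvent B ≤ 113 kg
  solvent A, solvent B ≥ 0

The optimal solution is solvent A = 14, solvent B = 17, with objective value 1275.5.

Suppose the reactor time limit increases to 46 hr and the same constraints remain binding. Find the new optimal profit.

1282.5

At the optimum: reactor time uses 45 of 45 (binding); feedstock uses 113 of 113 (binding).
From A_Bᵀ y = c: 2·y_reactor time + 2·y_feedstock = 31; 1·y_reactor time + 5·y_feedstock = 49.5.
This yields shadow prices y_reactor time = 7, y_feedstock = 8.5.
Δz = y_reactor time·Δb = 7 × (1) = 7, so new z* = 1275.5 + 7 = 1282.5.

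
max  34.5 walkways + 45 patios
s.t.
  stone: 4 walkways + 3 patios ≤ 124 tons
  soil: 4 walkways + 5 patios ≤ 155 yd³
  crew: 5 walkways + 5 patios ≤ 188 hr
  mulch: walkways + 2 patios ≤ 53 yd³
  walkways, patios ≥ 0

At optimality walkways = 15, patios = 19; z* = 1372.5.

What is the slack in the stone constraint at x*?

7

stone used = 4·15 + 3·19 = 117; slack = 124 − 117 = 7.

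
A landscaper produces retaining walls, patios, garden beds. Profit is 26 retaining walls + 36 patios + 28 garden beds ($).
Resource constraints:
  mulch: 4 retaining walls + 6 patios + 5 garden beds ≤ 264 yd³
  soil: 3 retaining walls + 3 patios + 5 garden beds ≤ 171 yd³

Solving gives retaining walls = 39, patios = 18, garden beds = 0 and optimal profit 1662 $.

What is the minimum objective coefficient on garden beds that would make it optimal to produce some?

Check each constraint at x*: mulch 264/264 (tight); soil 171/171 (tight).
Dual feasibility on the basic columns requires 4·y_mulch + 3·y_soil = 26, 6·y_mulch + 3·y_soil = 36.
→ y_mulch = 5 and y_soil = 2.
garden beds enters the basis when its profit ≥ yᵀa₃ = 5·5 + 2·5 = 35.

35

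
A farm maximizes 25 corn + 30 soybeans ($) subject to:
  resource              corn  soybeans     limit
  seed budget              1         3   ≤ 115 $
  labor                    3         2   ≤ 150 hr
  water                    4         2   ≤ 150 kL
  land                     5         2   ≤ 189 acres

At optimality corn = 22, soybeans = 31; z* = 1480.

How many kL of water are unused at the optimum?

water used = 4·22 + 2·31 = 150; slack = 150 − 150 = 0.

0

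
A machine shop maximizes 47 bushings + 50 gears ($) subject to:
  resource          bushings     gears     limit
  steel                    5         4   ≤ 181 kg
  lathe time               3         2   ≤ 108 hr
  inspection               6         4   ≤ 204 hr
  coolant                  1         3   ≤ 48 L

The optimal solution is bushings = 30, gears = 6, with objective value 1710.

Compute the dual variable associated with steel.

0

At the optimum: steel uses 174 of 181 (slack = 7); lathe time uses 102 of 108 (slack = 6); inspection uses 204 of 204 (binding); coolant uses 48 of 48 (binding).
By complementary slackness, y = 0 for the non-binding constraints.
Dual feasibility on the basic columns requires 6·y_inspection + 1·y_coolant = 47, 4·y_inspection + 3·y_coolant = 50.
Solving: y_inspection = 6.5, y_coolant = 8.
Shadow price of steel = 0.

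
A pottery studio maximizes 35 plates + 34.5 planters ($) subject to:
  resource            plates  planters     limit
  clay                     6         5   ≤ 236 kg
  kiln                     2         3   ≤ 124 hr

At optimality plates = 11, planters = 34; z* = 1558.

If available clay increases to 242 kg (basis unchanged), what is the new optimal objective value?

Check each constraint at x*: clay 236/236 (tight); kiln 124/124 (tight).
From A_Bᵀ y = c: 6·y_clay + 2·y_kiln = 35; 5·y_clay + 3·y_kiln = 34.5.
This yields shadow prices y_clay = 4.5, y_kiln = 4.
Δz = y_clay·Δb = 4.5 × (6) = 27, so new z* = 1558 + 27 = 1585.

1585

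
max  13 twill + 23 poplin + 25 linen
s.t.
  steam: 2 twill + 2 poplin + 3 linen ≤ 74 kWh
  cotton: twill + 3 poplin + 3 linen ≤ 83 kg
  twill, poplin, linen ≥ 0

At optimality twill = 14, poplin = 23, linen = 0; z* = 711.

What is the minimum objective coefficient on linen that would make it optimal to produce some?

27

Check each constraint at x*: steam 74/74 (tight); cotton 83/83 (tight).
Dual feasibility on the basic columns requires 2·y_steam + 1·y_cotton = 13, 2·y_steam + 3·y_cotton = 23.
→ y_steam = 4 and y_cotton = 5.
linen enters the basis when its profit ≥ yᵀa₃ = 4·3 + 5·3 = 27.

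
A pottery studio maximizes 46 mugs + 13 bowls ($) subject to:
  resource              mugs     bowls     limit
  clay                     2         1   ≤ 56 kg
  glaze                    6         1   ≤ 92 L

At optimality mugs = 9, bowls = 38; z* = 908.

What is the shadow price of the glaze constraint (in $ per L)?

Check each constraint at x*: clay 56/56 (tight); glaze 92/92 (tight).
From A_Bᵀ y = c: 2·y_clay + 6·y_glaze = 46; 1·y_clay + 1·y_glaze = 13.
This yields shadow prices y_clay = 8, y_glaze = 5.
Shadow price of glaze = 5.

5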